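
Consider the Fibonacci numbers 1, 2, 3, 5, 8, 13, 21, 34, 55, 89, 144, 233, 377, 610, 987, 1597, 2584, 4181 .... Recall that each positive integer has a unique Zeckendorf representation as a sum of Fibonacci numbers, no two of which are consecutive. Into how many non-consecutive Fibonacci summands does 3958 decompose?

5

3958: greatest Fibonacci not exceeding it is 2584, leaving 1374
1374: greatest Fibonacci not exceeding it is 987, leaving 387
387: greatest Fibonacci not exceeding it is 377, leaving 10
10: greatest Fibonacci not exceeding it is 8, leaving 2
2: greatest Fibonacci not exceeding it is 2, leaving 0
3958 = 2584 + 987 + 377 + 8 + 2, which has 5 terms.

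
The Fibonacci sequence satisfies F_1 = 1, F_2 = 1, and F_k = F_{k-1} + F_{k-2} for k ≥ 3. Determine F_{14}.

Iterating the recurrence up to F_{7} = 13 and F_{6} = 8:
F_{8} = F_{7} + F_{6} = 13 + 8 = 21
F_{9} = F_{8} + F_{7} = 21 + 13 = 34
F_{10} = F_{9} + F_{8} = 34 + 21 = 55
F_{11} = F_{10} + F_{9} = 55 + 34 = 89
F_{12} = F_{11} + F_{10} = 89 + 55 = 144
F_{13} = F_{12} + F_{11} = 144 + 89 = 233
F_{14} = F_{13} + F_{12} = 233 + 144 = 377

377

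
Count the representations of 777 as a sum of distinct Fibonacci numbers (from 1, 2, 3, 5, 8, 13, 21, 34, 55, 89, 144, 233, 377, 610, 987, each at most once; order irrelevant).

16

Starting from the Zeckendorf form and repeatedly splitting a term F_k into F_{k−1} + F_{k−2} (when neither is already used) reaches every representation.
777 = 610+144+21+2 = 610+144+13+8+2 = 610+89+55+21+2 = 377+233+144+21+2 = … (12 more), for 16 in all.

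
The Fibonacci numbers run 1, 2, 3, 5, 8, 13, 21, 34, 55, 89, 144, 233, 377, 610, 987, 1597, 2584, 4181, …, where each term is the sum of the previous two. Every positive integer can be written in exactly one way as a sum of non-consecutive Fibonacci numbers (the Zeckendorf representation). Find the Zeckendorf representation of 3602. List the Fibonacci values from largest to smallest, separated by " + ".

2584 + 987 + 21 + 8 + 2

Repeatedly subtract the largest Fibonacci number that fits:
take 2584 (≤ 3602); 3602 − 2584 = 1018
take 987 (≤ 1018); 1018 − 987 = 31
take 21 (≤ 31); 31 − 21 = 10
take 8 (≤ 10); 10 − 8 = 2
take 2 (≤ 2); 2 − 2 = 0
So 3602 = 2584 + 987 + 21 + 8 + 2, with no two terms consecutive in the sequence.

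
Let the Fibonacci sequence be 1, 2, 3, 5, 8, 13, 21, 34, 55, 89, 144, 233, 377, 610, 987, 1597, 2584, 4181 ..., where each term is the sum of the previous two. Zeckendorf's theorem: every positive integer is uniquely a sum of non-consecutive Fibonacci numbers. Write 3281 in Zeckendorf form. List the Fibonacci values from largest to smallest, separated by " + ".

Repeatedly subtract the largest Fibonacci number that fits:
3281: greatest Fibonacci not exceeding it is 2584, leaving 697
697: greatest Fibonacci not exceeding it is 610, leaving 87
87: greatest Fibonacci not exceeding it is 55, leaving 32
32: greatest Fibonacci not exceeding it is 21, leaving 11
11: greatest Fibonacci not exceeding it is 8, leaving 3
3: greatest Fibonacci not exceeding it is 3, leaving 0
So 3281 = 2584 + 610 + 55 + 21 + 8 + 3, with no two terms consecutive in the sequence.

2584 + 610 + 55 + 21 + 8 + 3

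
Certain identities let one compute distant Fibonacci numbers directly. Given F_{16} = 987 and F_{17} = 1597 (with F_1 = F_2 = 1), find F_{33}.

By F_{2k+1} = F_k² + F_{k+1}²: F_{33} = 987² + 1597² = 974169 + 2550409 = 3524578.

3524578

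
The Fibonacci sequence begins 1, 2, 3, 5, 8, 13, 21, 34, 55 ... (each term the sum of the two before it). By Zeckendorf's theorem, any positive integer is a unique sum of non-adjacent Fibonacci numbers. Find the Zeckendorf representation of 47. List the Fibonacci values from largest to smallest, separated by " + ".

34 + 13

Greedily peel off the largest Fibonacci term at each step:
take 34 (≤ 47); 47 − 34 = 13
take 13 (≤ 13); 13 − 13 = 0
So 47 = 34 + 13, with no two terms consecutive in the sequence.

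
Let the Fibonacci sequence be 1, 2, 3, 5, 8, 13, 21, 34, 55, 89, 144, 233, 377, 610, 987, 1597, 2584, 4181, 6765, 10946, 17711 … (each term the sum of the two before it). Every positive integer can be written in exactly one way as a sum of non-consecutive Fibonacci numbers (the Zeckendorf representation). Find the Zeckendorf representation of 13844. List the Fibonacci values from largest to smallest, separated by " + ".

10946 + 2584 + 233 + 55 + 21 + 5

Greedily peel off the largest Fibonacci term at each step:
take 10946 (≤ 13844); 13844 − 10946 = 2898
take 2584 (≤ 2898); 2898 − 2584 = 314
take 233 (≤ 314); 314 − 233 = 81
take 55 (≤ 81); 81 − 55 = 26
take 21 (≤ 26); 26 − 21 = 5
take 5 (≤ 5); 5 − 5 = 0
So 13844 = 10946 + 2584 + 233 + 55 + 21 + 5, with no two terms consecutive in the sequence.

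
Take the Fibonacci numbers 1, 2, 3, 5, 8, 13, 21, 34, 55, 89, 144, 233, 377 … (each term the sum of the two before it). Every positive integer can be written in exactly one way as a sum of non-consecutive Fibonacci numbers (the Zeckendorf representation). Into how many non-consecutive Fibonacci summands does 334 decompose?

Greedily peel off the largest Fibonacci term at each step:
233 ≤ 334 < 377, so take 233; remainder 101
89 ≤ 101 < 144, so take 89; remainder 12
8 ≤ 12 < 13, so take 8; remainder 4
3 ≤ 4 < 5, so take 3; remainder 1
1 ≤ 1 < 2, so take 1; remainder 0
334 = 233 + 89 + 8 + 3 + 1, which has 5 terms.

5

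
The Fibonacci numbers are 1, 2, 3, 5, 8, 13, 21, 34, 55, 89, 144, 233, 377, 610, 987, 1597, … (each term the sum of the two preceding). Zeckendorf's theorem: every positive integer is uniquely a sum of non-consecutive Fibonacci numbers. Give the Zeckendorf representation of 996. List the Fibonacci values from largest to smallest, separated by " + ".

987 ≤ 996 < 1597, so take 987; remainder 9
8 ≤ 9 < 13, so take 8; remainder 1
1 ≤ 1 < 2, so take 1; remainder 0
So 996 = 987 + 8 + 1, with no two terms consecutive in the sequence.

987 + 8 + 1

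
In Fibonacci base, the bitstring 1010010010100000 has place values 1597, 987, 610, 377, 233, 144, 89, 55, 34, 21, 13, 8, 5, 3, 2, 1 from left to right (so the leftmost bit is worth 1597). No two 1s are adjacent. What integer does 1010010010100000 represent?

Summing the place values of the 1 bits: 1597 + 610 + 144 + 34 + 13 = 2398.

2398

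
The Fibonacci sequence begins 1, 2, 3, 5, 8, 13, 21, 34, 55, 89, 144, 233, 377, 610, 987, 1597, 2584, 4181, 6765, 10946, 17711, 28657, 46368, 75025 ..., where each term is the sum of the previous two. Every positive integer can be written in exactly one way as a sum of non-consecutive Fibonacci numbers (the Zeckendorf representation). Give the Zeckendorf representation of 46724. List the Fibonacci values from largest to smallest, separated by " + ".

46368 + 233 + 89 + 34

46724 − 46368 = 356
356 − 233 = 123
123 − 89 = 34
34 − 34 = 0
So 46724 = 46368 + 233 + 89 + 34, with no two terms consecutive in the sequence.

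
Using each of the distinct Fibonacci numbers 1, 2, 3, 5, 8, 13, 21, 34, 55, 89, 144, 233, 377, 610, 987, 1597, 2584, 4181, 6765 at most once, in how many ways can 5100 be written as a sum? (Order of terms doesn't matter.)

Each representation comes from the Zeckendorf form by replacing some F_k with F_{k−1} + F_{k−2} where possible.
5100 = 4181+610+233+55+21 = 4181+610+233+55+13+8 = 4181+610+144+89+55+21 = 4181+610+233+55+13+5+3 = … (45 more), for 49 in all.

49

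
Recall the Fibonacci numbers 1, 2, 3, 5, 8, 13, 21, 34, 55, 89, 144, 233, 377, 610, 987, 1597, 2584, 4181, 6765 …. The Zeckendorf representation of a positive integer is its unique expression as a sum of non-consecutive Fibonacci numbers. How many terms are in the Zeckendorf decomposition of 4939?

Repeatedly subtract the largest Fibonacci number that fits:
4181 ≤ 4939 < 6765, so take 4181; remainder 758
610 ≤ 758 < 987, so take 610; remainder 148
144 ≤ 148 < 233, so take 144; remainder 4
3 ≤ 4 < 5, so take 3; remainder 1
1 ≤ 1 < 2, so take 1; remainder 0
4939 = 4181 + 610 + 144 + 3 + 1, which has 5 terms.

5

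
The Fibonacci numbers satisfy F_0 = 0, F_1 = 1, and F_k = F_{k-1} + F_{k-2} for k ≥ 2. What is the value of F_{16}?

Iterating the recurrence up to F_{12} = 144 and F_{11} = 89:
F_{13} = F_{12} + F_{11} = 144 + 89 = 233
F_{14} = F_{13} + F_{12} = 233 + 144 = 377
F_{15} = F_{14} + F_{13} = 377 + 233 = 610
F_{16} = F_{15} + F_{14} = 610 + 377 = 987

987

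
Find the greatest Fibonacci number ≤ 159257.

121393 ≤ 159257 < 196418, so the largest Fibonacci number not exceeding 159257 is 121393.

121393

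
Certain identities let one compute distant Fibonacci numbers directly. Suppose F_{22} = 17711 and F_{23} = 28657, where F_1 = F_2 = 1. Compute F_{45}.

1134903170

By F_{2k+1} = F_k² + F_{k+1}²: F_{45} = 17711² + 28657² = 313679521 + 821223649 = 1134903170.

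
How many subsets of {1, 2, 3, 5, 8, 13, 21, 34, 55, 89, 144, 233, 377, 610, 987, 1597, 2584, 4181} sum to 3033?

Starting from the Zeckendorf form and repeatedly splitting a term F_k into F_{k−1} + F_{k−2} (when neither is already used) reaches every representation.
3033 = 2584+377+55+13+3+1 = 2584+377+55+8+5+3+1 = 2584+377+34+21+13+3+1 = … (23 more), for 26 in all.

26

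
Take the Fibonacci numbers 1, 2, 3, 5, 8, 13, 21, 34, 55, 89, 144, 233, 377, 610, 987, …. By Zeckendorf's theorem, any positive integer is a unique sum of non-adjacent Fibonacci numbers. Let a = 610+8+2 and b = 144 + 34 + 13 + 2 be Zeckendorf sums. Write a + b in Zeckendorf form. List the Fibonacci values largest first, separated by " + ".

610 + 144 + 55 + 3 + 1

The two numbers are 620 and 193, so their sum is 813.
Greedy algorithm:
813 − 610 = 203
203 − 144 = 59
59 − 55 = 4
4 − 3 = 1
1 − 1 = 0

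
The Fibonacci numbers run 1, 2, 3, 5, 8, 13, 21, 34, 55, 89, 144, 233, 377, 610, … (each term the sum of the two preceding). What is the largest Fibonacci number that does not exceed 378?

377

377 ≤ 378 < 610, so the largest Fibonacci number not exceeding 378 is 377.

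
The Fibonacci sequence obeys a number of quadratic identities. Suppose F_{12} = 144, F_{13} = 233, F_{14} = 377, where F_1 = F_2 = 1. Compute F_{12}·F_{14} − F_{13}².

144·377 − 233² = 54288 − 54289 = -1. (Cassini's identity: F_{k−1}F_{k+1} − F_k² = (−1)^k.)

-1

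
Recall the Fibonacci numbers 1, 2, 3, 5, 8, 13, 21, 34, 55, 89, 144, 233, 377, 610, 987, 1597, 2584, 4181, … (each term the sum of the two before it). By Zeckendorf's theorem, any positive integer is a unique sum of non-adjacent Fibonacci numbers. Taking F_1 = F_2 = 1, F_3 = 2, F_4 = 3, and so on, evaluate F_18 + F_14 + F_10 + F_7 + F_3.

3031

F_18 + F_14 + F_10 + F_7 + F_3 = 2584 + 377 + 55 + 13 + 2 = 3031.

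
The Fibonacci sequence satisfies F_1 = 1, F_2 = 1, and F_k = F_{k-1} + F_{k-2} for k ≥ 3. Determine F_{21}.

Iterating the recurrence up to F_{13} = 233 and F_{12} = 144:
F_{14} = F_{13} + F_{12} = 233 + 144 = 377
F_{15} = F_{14} + F_{13} = 377 + 233 = 610
F_{16} = F_{15} + F_{14} = 610 + 377 = 987
F_{17} = F_{16} + F_{15} = 987 + 610 = 1597
F_{18} = F_{17} + F_{16} = 1597 + 987 = 2584
F_{19} = F_{18} + F_{17} = 2584 + 1597 = 4181
F_{20} = F_{19} + F_{18} = 4181 + 2584 = 6765
F_{21} = F_{20} + F_{19} = 6765 + 4181 = 10946

10946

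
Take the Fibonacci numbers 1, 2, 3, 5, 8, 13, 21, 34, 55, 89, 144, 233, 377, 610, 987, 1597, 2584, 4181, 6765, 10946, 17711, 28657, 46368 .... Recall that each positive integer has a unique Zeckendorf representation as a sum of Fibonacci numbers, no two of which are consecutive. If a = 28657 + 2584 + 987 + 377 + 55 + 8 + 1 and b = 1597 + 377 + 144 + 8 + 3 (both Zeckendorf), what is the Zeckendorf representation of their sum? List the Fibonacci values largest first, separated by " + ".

28657 + 4181 + 1597 + 233 + 89 + 34 + 5 + 2

The two numbers are 32669 and 2129, so their sum is 34798.
28657 ≤ 34798 < 46368, so take 28657; remainder 6141
4181 ≤ 6141 < 6765, so take 4181; remainder 1960
1597 ≤ 1960 < 2584, so take 1597; remainder 363
233 ≤ 363 < 377, so take 233; remainder 130
89 ≤ 130 < 144, so take 89; remainder 41
34 ≤ 41 < 55, so take 34; remainder 7
5 ≤ 7 < 8, so take 5; remainder 2
2 ≤ 2 < 3, so take 2; remainder 0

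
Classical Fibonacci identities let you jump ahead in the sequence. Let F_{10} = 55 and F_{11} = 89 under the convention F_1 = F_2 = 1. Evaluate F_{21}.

10946

By F_{2k+1} = F_k² + F_{k+1}²: F_{21} = 55² + 89² = 3025 + 7921 = 10946.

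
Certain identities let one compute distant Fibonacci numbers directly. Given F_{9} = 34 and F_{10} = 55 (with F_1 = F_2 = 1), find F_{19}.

4181

By F_{2k+1} = F_k² + F_{k+1}²: F_{19} = 34² + 55² = 1156 + 3025 = 4181.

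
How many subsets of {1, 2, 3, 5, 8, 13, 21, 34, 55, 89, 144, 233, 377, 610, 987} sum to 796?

Each representation comes from the Zeckendorf form by replacing some F_k with F_{k−1} + F_{k−2} where possible.
796 = 610+144+34+8 = 610+144+34+5+3 = 610+144+21+13+8 = 610+89+55+34+8 = … (20 more), for 24 in all.

24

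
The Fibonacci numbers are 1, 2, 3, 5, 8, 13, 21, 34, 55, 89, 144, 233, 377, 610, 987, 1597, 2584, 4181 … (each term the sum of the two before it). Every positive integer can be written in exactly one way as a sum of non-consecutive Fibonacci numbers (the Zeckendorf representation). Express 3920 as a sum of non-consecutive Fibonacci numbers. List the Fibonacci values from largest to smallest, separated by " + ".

Repeatedly subtract the largest Fibonacci number that fits:
3920: greatest Fibonacci not exceeding it is 2584, leaving 1336
1336: greatest Fibonacci not exceeding it is 987, leaving 349
349: greatest Fibonacci not exceeding it is 233, leaving 116
116: greatest Fibonacci not exceeding it is 89, leaving 27
27: greatest Fibonacci not exceeding it is 21, leaving 6
6: greatest Fibonacci not exceeding it is 5, leaving 1
1: greatest Fibonacci not exceeding it is 1, leaving 0
So 3920 = 2584 + 987 + 233 + 89 + 21 + 5 + 1, with no two terms consecutive in the sequence.

2584 + 987 + 233 + 89 + 21 + 5 + 1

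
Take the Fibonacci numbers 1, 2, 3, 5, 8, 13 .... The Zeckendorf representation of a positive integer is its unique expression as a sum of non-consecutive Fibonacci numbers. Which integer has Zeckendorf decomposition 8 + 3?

8 + 3 = 11.

11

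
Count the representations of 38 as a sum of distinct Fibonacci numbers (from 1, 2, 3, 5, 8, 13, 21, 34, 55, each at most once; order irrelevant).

3

Each representation comes from the Zeckendorf form by replacing some F_k with F_{k−1} + F_{k−2} where possible.
38 = 34+3+1 = 21+13+3+1 = 21+8+5+3+1 — 3 representations.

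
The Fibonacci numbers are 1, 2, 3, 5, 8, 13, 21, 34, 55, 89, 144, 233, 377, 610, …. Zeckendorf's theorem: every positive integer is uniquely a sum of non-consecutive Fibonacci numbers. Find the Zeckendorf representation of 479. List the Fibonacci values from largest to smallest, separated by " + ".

Greedily peel off the largest Fibonacci term at each step:
479: greatest Fibonacci not exceeding it is 377, leaving 102
102: greatest Fibonacci not exceeding it is 89, leaving 13
13: greatest Fibonacci not exceeding it is 13, leaving 0
So 479 = 377 + 89 + 13, with no two terms consecutive in the sequence.

377 + 89 + 13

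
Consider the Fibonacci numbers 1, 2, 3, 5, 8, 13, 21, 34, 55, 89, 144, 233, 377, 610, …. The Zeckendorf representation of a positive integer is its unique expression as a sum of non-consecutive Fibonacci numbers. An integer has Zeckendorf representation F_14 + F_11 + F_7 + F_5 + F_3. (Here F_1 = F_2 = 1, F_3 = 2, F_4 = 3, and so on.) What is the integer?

486

F_14 + F_11 + F_7 + F_5 + F_3 = 377 + 89 + 13 + 5 + 2 = 486.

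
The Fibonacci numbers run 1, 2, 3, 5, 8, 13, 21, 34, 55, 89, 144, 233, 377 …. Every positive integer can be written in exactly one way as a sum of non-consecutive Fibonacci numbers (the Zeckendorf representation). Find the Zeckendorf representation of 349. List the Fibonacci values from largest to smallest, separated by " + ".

233 + 89 + 21 + 5 + 1

Greedy algorithm:
349: greatest Fibonacci not exceeding it is 233, leaving 116
116: greatest Fibonacci not exceeding it is 89, leaving 27
27: greatest Fibonacci not exceeding it is 21, leaving 6
6: greatest Fibonacci not exceeding it is 5, leaving 1
1: greatest Fibonacci not exceeding it is 1, leaving 0
So 349 = 233 + 89 + 21 + 5 + 1, with no two terms consecutive in the sequence.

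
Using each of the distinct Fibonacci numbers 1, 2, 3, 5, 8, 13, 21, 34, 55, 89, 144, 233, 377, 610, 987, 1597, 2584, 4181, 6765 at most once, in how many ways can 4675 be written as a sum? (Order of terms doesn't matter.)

24

Each representation comes from the Zeckendorf form by replacing some F_k with F_{k−1} + F_{k−2} where possible.
4675 = 4181+377+89+21+5+2 = 4181+377+89+13+8+5+2 = 4181+377+55+34+21+5+2 = 4181+233+144+89+21+5+2 = … (20 more), for 24 in all.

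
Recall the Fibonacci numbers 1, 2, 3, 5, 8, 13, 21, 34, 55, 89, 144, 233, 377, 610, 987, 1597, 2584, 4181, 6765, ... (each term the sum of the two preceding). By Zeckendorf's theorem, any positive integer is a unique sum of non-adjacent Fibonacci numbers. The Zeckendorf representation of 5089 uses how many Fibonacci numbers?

Greedy algorithm:
4181 ≤ 5089 < 6765, so take 4181; remainder 908
610 ≤ 908 < 987, so take 610; remainder 298
233 ≤ 298 < 377, so take 233; remainder 65
55 ≤ 65 < 89, so take 55; remainder 10
8 ≤ 10 < 13, so take 8; remainder 2
2 ≤ 2 < 3, so take 2; remainder 0
5089 = 4181 + 610 + 233 + 55 + 8 + 2, which has 6 terms.

6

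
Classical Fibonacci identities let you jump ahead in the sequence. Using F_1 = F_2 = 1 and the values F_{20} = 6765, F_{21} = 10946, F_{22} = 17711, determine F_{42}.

By the addition formula F_{m+n} = F_m F_{n+1} + F_{m−1} F_n with m=21, n=21: F_{42} = 10946·17711 + 6765·10946 = 193864606 + 74049690 = 267914296.

267914296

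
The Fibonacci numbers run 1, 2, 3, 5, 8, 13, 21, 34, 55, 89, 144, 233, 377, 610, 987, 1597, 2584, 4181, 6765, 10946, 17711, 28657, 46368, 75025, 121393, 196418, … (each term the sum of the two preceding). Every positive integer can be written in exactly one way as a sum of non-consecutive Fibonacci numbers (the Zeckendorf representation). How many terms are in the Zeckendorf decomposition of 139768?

7

139768 − 121393 = 18375
18375 − 17711 = 664
664 − 610 = 54
54 − 34 = 20
20 − 13 = 7
7 − 5 = 2
2 − 2 = 0
139768 = 121393 + 17711 + 610 + 34 + 13 + 5 + 2, which has 7 terms.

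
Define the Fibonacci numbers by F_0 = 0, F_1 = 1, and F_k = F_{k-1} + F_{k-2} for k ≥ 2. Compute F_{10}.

Iterating the recurrence up to F_{3} = 2 and F_{2} = 1:
F_{4} = F_{3} + F_{2} = 2 + 1 = 3
F_{5} = F_{4} + F_{3} = 3 + 2 = 5
F_{6} = F_{5} + F_{4} = 5 + 3 = 8
F_{7} = F_{6} + F_{5} = 8 + 5 = 13
F_{8} = F_{7} + F_{6} = 13 + 8 = 21
F_{9} = F_{8} + F_{7} = 21 + 13 = 34
F_{10} = F_{9} + F_{8} = 34 + 21 = 55

55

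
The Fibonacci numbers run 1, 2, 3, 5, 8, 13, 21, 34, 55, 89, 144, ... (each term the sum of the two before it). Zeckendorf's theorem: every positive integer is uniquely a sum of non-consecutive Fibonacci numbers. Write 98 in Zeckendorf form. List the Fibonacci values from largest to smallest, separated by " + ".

89 + 8 + 1

98 − 89 = 9
9 − 8 = 1
1 − 1 = 0
So 98 = 89 + 8 + 1, with no two terms consecutive in the sequence.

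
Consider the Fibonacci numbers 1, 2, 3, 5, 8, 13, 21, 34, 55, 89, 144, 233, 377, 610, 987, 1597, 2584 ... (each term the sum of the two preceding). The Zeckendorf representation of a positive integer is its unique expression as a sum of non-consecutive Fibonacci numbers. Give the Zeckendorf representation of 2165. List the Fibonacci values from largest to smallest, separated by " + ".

1597 + 377 + 144 + 34 + 13

subtract 1597 from 2165: 568 remains
subtract 377 from 568: 191 remains
subtract 144 from 191: 47 remains
subtract 34 from 47: 13 remains
subtract 13 from 13: 0 remains
So 2165 = 1597 + 377 + 144 + 34 + 13, with no two terms consecutive in the sequence.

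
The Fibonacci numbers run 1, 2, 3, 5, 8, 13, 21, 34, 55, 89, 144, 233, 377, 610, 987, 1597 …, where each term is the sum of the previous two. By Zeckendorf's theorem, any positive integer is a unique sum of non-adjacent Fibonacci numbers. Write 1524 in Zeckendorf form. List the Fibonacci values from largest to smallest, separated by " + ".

987 + 377 + 144 + 13 + 3

1524: greatest Fibonacci not exceeding it is 987, leaving 537
537: greatest Fibonacci not exceeding it is 377, leaving 160
160: greatest Fibonacci not exceeding it is 144, leaving 16
16: greatest Fibonacci not exceeding it is 13, leaving 3
3: greatest Fibonacci not exceeding it is 3, leaving 0
So 1524 = 987 + 377 + 144 + 13 + 3, with no two terms consecutive in the sequence.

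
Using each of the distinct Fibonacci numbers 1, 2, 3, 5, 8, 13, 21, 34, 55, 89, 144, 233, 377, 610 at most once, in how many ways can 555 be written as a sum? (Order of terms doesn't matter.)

Each representation comes from the Zeckendorf form by replacing some F_k with F_{k−1} + F_{k−2} where possible.
555 = 377+144+34 = 377+144+21+13 = 377+89+55+34 = … (9 more), for 12 in all.

12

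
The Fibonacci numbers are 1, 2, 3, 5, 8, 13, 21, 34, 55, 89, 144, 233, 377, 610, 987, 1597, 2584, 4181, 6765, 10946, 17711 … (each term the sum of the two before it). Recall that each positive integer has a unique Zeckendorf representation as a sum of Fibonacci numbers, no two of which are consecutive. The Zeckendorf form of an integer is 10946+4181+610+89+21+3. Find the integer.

15850

10946+4181+610+89+21+3 = 15850.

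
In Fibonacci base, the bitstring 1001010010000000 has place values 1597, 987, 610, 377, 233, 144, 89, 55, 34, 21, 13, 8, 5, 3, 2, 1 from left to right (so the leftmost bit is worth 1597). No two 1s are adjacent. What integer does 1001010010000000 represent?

Summing the place values of the 1 bits: 1597 + 377 + 144 + 34 = 2152.

2152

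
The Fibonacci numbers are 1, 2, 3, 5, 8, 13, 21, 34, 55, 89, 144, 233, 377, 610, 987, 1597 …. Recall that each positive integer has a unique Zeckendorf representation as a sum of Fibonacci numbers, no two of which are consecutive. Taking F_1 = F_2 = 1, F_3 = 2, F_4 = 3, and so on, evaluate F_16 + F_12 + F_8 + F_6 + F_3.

1162

F_16 + F_12 + F_8 + F_6 + F_3 = 987 + 144 + 21 + 8 + 2 = 1162.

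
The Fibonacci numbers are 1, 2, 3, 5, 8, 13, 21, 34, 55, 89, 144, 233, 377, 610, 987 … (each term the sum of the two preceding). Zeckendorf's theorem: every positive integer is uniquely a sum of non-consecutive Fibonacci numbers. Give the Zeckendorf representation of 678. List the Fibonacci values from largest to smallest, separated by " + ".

610 + 55 + 13

Greedily peel off the largest Fibonacci term at each step:
subtract 610 from 678: 68 remains
subtract 55 from 68: 13 remains
subtract 13 from 13: 0 remains
So 678 = 610 + 55 + 13, with no two terms consecutive in the sequence.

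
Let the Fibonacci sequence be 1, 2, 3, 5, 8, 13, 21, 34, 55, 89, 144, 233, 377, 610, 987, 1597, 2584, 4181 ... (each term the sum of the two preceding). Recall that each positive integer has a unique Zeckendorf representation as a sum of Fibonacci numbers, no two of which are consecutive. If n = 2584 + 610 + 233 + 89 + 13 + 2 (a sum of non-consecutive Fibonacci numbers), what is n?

2584 + 610 + 233 + 89 + 13 + 2 = 3531.

3531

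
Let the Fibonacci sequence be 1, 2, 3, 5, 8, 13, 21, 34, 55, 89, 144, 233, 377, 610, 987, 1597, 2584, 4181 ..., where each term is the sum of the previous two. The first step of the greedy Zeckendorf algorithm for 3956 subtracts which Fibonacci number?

2584

2584 ≤ 3956 < 4181, so the largest Fibonacci number not exceeding 3956 is 2584.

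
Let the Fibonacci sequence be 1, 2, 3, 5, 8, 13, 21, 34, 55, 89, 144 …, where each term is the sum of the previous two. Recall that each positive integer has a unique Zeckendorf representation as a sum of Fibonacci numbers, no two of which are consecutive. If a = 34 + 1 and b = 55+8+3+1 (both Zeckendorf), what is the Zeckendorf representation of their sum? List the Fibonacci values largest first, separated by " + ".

89 + 13

The two numbers are 35 and 67, so their sum is 102.
largest Fibonacci ≤ 102 is 89; 102 − 89 = 13
largest Fibonacci ≤ 13 is 13; 13 − 13 = 0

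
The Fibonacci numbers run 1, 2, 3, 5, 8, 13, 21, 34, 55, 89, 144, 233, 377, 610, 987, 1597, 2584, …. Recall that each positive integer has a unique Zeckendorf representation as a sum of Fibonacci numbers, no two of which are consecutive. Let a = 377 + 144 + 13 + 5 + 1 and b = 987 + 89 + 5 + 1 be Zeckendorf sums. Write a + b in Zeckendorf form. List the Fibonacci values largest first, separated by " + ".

1597 + 21 + 3 + 1

The two numbers are 540 and 1082, so their sum is 1622.
Greedily peel off the largest Fibonacci term at each step:
largest Fibonacci ≤ 1622 is 1597; 1622 − 1597 = 25
largest Fibonacci ≤ 25 is 21; 25 − 21 = 4
largest Fibonacci ≤ 4 is 3; 4 − 3 = 1
largest Fibonacci ≤ 1 is 1; 1 − 1 = 0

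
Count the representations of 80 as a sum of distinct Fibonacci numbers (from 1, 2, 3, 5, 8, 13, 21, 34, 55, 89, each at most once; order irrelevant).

Starting from the Zeckendorf form and repeatedly splitting a term F_k into F_{k−1} + F_{k−2} (when neither is already used) reaches every representation.
80 = 55+21+3+1 = 55+13+8+3+1 = 34+21+13+8+3+1 — 3 representations.

3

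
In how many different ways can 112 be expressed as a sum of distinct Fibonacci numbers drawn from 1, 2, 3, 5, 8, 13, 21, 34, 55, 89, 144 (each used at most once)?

6

112 = 89+21+2 = 89+13+8+2 = 55+34+21+2 = 89+13+5+3+2 = … (2 more), for 6 in all.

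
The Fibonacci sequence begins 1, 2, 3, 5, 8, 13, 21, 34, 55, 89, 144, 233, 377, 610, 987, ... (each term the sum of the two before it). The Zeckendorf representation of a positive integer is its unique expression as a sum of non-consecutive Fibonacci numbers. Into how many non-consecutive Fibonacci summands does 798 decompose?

Repeatedly subtract the largest Fibonacci number that fits:
take 610 (≤ 798); 798 − 610 = 188
take 144 (≤ 188); 188 − 144 = 44
take 34 (≤ 44); 44 − 34 = 10
take 8 (≤ 10); 10 − 8 = 2
take 2 (≤ 2); 2 − 2 = 0
798 = 610 + 144 + 34 + 8 + 2, which has 5 terms.

5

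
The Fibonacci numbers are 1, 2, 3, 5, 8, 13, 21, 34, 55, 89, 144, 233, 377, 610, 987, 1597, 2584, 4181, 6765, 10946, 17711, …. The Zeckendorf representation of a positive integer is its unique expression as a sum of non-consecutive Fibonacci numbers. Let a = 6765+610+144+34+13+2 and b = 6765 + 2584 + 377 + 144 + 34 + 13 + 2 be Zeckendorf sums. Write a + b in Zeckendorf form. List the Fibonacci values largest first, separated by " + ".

The two numbers are 7568 and 9919, so their sum is 17487.
Greedily peel off the largest Fibonacci term at each step:
17487 − 10946 = 6541
6541 − 4181 = 2360
2360 − 1597 = 763
763 − 610 = 153
153 − 144 = 9
9 − 8 = 1
1 − 1 = 0

10946 + 4181 + 1597 + 610 + 144 + 8 + 1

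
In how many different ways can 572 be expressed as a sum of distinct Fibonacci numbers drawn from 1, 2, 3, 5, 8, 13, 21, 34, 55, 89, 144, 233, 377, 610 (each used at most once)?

9

Starting from the Zeckendorf form and repeatedly splitting a term F_k into F_{k−1} + F_{k−2} (when neither is already used) reaches every representation.
572 = 377+144+34+13+3+1 = 377+144+34+8+5+3+1 = 377+89+55+34+13+3+1 = 377+144+21+13+8+5+3+1 = … (5 more), for 9 in all.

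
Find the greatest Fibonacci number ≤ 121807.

121393

121393 ≤ 121807 < 196418, so the largest Fibonacci number not exceeding 121807 is 121393.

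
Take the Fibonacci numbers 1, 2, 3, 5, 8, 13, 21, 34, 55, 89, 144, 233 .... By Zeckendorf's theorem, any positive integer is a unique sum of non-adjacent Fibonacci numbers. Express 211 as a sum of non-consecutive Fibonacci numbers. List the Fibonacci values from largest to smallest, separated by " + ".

Greedy algorithm:
211: greatest Fibonacci not exceeding it is 144, leaving 67
67: greatest Fibonacci not exceeding it is 55, leaving 12
12: greatest Fibonacci not exceeding it is 8, leaving 4
4: greatest Fibonacci not exceeding it is 3, leaving 1
1: greatest Fibonacci not exceeding it is 1, leaving 0
So 211 = 144 + 55 + 8 + 3 + 1, with no two terms consecutive in the sequence.

144 + 55 + 8 + 3 + 1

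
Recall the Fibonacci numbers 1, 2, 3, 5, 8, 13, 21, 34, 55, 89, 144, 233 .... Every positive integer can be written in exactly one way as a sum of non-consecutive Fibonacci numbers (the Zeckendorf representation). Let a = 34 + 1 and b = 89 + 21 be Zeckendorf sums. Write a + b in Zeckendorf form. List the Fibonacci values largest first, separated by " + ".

144 + 1

The two numbers are 35 and 110, so their sum is 145.
Greedily peel off the largest Fibonacci term at each step:
largest Fibonacci ≤ 145 is 144; 145 − 144 = 1
largest Fibonacci ≤ 1 is 1; 1 − 1 = 0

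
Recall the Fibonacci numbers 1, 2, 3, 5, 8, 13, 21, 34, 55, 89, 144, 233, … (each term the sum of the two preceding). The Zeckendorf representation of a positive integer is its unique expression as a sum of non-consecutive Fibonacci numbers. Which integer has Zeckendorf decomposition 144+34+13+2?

144+34+13+2 = 193.

193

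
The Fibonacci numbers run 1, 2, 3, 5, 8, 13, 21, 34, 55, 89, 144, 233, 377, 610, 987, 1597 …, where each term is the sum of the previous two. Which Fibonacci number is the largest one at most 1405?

987

987 ≤ 1405 < 1597, so the largest Fibonacci number not exceeding 1405 is 987.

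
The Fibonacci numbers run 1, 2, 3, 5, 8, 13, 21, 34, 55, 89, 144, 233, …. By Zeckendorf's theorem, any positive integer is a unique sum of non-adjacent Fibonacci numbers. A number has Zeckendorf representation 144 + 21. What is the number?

165

144 + 21 = 165.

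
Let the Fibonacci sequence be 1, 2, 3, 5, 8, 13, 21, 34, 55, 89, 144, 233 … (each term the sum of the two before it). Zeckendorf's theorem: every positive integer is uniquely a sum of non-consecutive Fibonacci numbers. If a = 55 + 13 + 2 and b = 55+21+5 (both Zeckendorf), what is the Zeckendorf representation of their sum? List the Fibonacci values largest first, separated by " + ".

The two numbers are 70 and 81, so their sum is 151.
Greedily peel off the largest Fibonacci term at each step:
take 144 (≤ 151); 151 − 144 = 7
take 5 (≤ 7); 7 − 5 = 2
take 2 (≤ 2); 2 − 2 = 0

144 + 5 + 2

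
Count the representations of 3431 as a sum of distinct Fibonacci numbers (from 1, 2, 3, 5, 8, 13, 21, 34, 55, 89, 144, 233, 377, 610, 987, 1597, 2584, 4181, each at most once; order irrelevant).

18

Starting from the Zeckendorf form and repeatedly splitting a term F_k into F_{k−1} + F_{k−2} (when neither is already used) reaches every representation.
3431 = 2584+610+233+3+1 = 2584+610+144+89+3+1 = 1597+987+610+233+3+1 = 2584+610+144+55+34+3+1 = … (14 more), for 18 in all.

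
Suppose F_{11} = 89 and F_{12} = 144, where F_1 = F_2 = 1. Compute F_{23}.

28657

By F_{2k+1} = F_k² + F_{k+1}²: F_{23} = 89² + 144² = 7921 + 20736 = 28657.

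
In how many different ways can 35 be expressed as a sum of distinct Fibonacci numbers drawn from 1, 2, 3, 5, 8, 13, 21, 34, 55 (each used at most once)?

4

Each representation comes from the Zeckendorf form by replacing some F_k with F_{k−1} + F_{k−2} where possible.
35 = 34+1 = 21+13+1 = 21+8+5+1 = … (1 more), for 4 in all.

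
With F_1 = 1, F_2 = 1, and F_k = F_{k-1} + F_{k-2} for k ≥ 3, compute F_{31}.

1346269

Iterating the recurrence up to F_{23} = 28657 and F_{22} = 17711:
F_{24} = F_{23} + F_{22} = 28657 + 17711 = 46368
F_{25} = F_{24} + F_{23} = 46368 + 28657 = 75025
F_{26} = F_{25} + F_{24} = 75025 + 46368 = 121393
F_{27} = F_{26} + F_{25} = 121393 + 75025 = 196418
F_{28} = F_{27} + F_{26} = 196418 + 121393 = 317811
F_{29} = F_{28} + F_{27} = 317811 + 196418 = 514229
F_{30} = F_{29} + F_{28} = 514229 + 317811 = 832040
F_{31} = F_{30} + F_{29} = 832040 + 514229 = 1346269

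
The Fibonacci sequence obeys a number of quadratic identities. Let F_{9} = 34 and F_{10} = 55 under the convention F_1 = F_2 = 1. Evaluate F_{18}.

2584

By the doubling identity F_{2k} = F_k(2F_{k+1} − F_k): F_{18} = 34·(2·55 − 34) = 34·76 = 2584.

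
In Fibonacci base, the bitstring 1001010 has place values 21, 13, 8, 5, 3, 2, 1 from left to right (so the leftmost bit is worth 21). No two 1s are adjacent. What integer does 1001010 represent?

28

Summing the place values of the 1 bits: 21 + 5 + 2 = 28.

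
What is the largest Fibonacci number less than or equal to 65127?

46368 ≤ 65127 < 75025, so the largest Fibonacci number not exceeding 65127 is 46368.

46368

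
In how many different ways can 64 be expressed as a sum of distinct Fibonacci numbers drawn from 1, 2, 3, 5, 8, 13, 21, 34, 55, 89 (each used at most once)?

64 = 55+8+1 = 55+5+3+1 = 34+21+8+1 = … (2 more), for 5 in all.

5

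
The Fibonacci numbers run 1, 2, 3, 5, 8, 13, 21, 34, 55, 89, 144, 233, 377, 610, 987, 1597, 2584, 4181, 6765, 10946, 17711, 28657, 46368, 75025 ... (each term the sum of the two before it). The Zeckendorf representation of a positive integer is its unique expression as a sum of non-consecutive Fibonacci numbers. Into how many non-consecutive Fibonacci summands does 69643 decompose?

8

subtract 46368 from 69643: 23275 remains
subtract 17711 from 23275: 5564 remains
subtract 4181 from 5564: 1383 remains
subtract 987 from 1383: 396 remains
subtract 377 from 396: 19 remains
subtract 13 from 19: 6 remains
subtract 5 from 6: 1 remains
subtract 1 from 1: 0 remains
69643 = 46368 + 17711 + 4181 + 987 + 377 + 13 + 5 + 1, which has 8 terms.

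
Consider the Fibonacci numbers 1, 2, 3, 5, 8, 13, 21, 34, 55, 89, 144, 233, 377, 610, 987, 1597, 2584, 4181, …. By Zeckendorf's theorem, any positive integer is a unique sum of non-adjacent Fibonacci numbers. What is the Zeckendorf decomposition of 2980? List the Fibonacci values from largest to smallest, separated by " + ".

2980 − 2584 = 396
396 − 377 = 19
19 − 13 = 6
6 − 5 = 1
1 − 1 = 0
So 2980 = 2584 + 377 + 13 + 5 + 1, with no two terms consecutive in the sequence.

2584 + 377 + 13 + 5 + 1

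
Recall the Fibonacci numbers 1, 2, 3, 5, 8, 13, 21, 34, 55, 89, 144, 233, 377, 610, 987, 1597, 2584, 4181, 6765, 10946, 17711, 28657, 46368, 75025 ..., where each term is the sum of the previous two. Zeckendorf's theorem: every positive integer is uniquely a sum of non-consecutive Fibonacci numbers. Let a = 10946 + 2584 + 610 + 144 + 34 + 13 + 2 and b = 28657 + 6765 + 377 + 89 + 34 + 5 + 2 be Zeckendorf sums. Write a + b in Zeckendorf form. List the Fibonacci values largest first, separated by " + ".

46368 + 2584 + 987 + 233 + 89 + 1

The two numbers are 14333 and 35929, so their sum is 50262.
Repeatedly subtract the largest Fibonacci number that fits:
46368 ≤ 50262 < 75025, so take 46368; remainder 3894
2584 ≤ 3894 < 4181, so take 2584; remainder 1310
987 ≤ 1310 < 1597, so take 987; remainder 323
233 ≤ 323 < 377, so take 233; remainder 90
89 ≤ 90 < 144, so take 89; remainder 1
1 ≤ 1 < 2, so take 1; remainder 0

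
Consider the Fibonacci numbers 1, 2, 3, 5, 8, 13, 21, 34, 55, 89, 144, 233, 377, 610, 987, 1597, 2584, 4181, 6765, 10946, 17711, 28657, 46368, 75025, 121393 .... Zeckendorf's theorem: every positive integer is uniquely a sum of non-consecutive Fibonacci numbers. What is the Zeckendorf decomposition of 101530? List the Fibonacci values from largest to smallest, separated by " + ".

75025 + 17711 + 6765 + 1597 + 377 + 55

largest Fibonacci ≤ 101530 is 75025; 101530 − 75025 = 26505
largest Fibonacci ≤ 26505 is 17711; 26505 − 17711 = 8794
largest Fibonacci ≤ 8794 is 6765; 8794 − 6765 = 2029
largest Fibonacci ≤ 2029 is 1597; 2029 − 1597 = 432
largest Fibonacci ≤ 432 is 377; 432 − 377 = 55
largest Fibonacci ≤ 55 is 55; 55 − 55 = 0
So 101530 = 75025 + 17711 + 6765 + 1597 + 377 + 55, with no two terms consecutive in the sequence.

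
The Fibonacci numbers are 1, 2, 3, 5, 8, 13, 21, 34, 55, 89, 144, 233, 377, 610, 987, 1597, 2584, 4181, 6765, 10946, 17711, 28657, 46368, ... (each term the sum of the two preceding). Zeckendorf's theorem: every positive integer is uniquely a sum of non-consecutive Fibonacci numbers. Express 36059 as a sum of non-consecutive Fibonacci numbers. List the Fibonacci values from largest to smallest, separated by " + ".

Greedy algorithm:
take 28657 (≤ 36059); 36059 − 28657 = 7402
take 6765 (≤ 7402); 7402 − 6765 = 637
take 610 (≤ 637); 637 − 610 = 27
take 21 (≤ 27); 27 − 21 = 6
take 5 (≤ 6); 6 − 5 = 1
take 1 (≤ 1); 1 − 1 = 0
So 36059 = 28657 + 6765 + 610 + 21 + 5 + 1, with no two terms consecutive in the sequence.

28657 + 6765 + 610 + 21 + 5 + 1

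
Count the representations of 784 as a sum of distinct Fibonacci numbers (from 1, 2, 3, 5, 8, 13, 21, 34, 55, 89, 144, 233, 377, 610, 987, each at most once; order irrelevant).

Starting from the Zeckendorf form and repeatedly splitting a term F_k into F_{k−1} + F_{k−2} (when neither is already used) reaches every representation.
784 = 610+144+21+8+1 = 610+144+21+5+3+1 = 610+89+55+21+8+1 = 377+233+144+21+8+1 = 610+144+13+8+5+3+1 = … (9 more), for 14 in all.

14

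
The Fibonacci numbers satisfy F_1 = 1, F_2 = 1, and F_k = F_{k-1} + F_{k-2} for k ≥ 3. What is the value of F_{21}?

Iterating the recurrence up to F_{16} = 987 and F_{15} = 610:
F_{17} = F_{16} + F_{15} = 987 + 610 = 1597
F_{18} = F_{17} + F_{16} = 1597 + 987 = 2584
F_{19} = F_{18} + F_{17} = 2584 + 1597 = 4181
F_{20} = F_{19} + F_{18} = 4181 + 2584 = 6765
F_{21} = F_{20} + F_{19} = 6765 + 4181 = 10946

10946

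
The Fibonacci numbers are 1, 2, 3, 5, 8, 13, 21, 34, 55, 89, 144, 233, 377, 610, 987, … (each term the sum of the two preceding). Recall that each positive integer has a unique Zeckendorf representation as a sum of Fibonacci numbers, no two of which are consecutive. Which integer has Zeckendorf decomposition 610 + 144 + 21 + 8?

610 + 144 + 21 + 8 = 783.

783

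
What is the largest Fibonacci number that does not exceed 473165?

317811

317811 ≤ 473165 < 514229, so the largest Fibonacci number not exceeding 473165 is 317811.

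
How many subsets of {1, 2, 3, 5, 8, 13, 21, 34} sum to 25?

2

Each representation comes from the Zeckendorf form by replacing some F_k with F_{k−1} + F_{k−2} where possible.
25 = 21+3+1 = 13+8+3+1 — 2 representations.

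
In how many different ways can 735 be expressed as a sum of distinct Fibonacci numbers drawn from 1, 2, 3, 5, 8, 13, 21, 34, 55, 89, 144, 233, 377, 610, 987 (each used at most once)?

12

Starting from the Zeckendorf form and repeatedly splitting a term F_k into F_{k−1} + F_{k−2} (when neither is already used) reaches every representation.
735 = 610+89+34+2 = 610+89+21+13+2 = 377+233+89+34+2 = 610+89+21+8+5+2 = 610+55+34+21+13+2 = … (7 more), for 12 in all.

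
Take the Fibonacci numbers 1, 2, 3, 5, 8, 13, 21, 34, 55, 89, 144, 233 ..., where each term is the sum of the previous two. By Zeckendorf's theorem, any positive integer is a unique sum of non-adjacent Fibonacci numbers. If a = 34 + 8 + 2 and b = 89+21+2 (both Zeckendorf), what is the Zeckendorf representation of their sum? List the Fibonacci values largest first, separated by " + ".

The two numbers are 44 and 112, so their sum is 156.
Greedily peel off the largest Fibonacci term at each step:
144 ≤ 156 < 233, so take 144; remainder 12
8 ≤ 12 < 13, so take 8; remainder 4
3 ≤ 4 < 5, so take 3; remainder 1
1 ≤ 1 < 2, so take 1; remainder 0

144 + 8 + 3 + 1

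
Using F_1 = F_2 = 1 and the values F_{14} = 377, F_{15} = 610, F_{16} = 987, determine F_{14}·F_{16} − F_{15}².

-1

377·987 − 610² = 372099 − 372100 = -1. (Cassini's identity: F_{k−1}F_{k+1} − F_k² = (−1)^k.)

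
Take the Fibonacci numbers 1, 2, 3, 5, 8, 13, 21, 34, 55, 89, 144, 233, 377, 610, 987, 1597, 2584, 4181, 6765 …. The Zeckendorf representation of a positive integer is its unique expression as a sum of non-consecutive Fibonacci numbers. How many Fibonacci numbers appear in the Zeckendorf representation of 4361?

4

take 4181 (≤ 4361); 4361 − 4181 = 180
take 144 (≤ 180); 180 − 144 = 36
take 34 (≤ 36); 36 − 34 = 2
take 2 (≤ 2); 2 − 2 = 0
4361 = 4181 + 144 + 34 + 2, which has 4 terms.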